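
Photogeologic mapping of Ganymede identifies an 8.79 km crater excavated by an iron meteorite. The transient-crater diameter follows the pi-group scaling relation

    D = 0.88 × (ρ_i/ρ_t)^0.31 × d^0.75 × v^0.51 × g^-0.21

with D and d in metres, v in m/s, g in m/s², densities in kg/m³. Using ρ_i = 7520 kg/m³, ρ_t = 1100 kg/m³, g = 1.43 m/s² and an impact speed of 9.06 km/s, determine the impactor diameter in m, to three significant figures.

d ≈ 219 m

Rearranging for d: d = [D / (0.88 · (7520/1100)^0.31 · 9060^0.51 · 1.43^-0.21)]^(1/0.75).
D = 8790 m.
(7520/1100)^0.31 = 1.815
9060^0.51 = 104.3
1.43^-0.21 = 0.9276
Denominator = 0.88 × 1.815 × 104.3 × 0.9276 = 154.5
D / 154.5 = 8790 / 154.5 = 56.89
d = 56.89^(1/0.75) = 56.89^1.3333 = 218.8 m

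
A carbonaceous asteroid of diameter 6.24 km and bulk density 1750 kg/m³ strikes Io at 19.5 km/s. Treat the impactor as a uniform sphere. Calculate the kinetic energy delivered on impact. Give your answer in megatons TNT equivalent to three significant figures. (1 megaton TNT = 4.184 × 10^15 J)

d = 6240 m; v = 19500 m/s.
Mass m = (π/6) ρ d³ = (π/6) × 1750 × (6240)³ = 2.226 × 10^14 kg
E = ½ m v² = 0.5 × 2.226 × 10^14 × (19500)² = 4.232 × 10^22 J
   = 4.232 × 10^22 / 4.184×10^15 = 1.011 × 10^7 Mt

E ≈ 1.01 × 10^7 Mt TNT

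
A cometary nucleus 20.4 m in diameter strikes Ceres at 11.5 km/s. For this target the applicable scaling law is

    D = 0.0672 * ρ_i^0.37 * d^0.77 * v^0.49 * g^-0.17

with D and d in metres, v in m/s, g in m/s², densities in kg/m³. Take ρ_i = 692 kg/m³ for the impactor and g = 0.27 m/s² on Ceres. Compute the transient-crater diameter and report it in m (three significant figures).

D ≈ 940 m

In SI units: v = 11500 m/s.
ρ_i^0.37 = 692^0.37 = 11.24
d^0.77 = 20.4^0.77 = 10.20
v^0.49 = 11500^0.49 = 97.67
g^-0.17 = 0.27^-0.17 = 1.249
D = 0.0672 × 11.24 × 10.20 × 97.67 × 1.249 = 939.9 m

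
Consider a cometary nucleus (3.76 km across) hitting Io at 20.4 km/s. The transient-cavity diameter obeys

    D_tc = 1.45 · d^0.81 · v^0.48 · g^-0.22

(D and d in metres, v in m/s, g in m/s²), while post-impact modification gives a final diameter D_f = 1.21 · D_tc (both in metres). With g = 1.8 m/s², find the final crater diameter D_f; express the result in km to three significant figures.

D_f ≈ 142 km

In SI: d = 3760 m, v = 20400 m/s.
d^0.81 = 3760^0.81 = 786.9
v^0.48 = 20400^0.48 = 117.1
g^-0.22 = 1.8^-0.22 = 0.8787
D_tc = 1.45 × 786.9 × 117.1 × 0.8787 = 1.174 × 10^5 m
D_f = 1.21 × 1.174 × 10^5 = 1.421 × 10^5 m
     = 142.1 km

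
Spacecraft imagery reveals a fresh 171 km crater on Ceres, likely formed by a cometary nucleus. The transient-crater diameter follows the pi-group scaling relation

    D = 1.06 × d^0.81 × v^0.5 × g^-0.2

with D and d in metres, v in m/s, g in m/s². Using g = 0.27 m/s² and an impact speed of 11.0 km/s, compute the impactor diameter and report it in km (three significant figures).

d ≈ 6.23 km

Rearranging for d: d = [D / (1.06 · 11000^0.5 · 0.27^-0.2)]^(1/0.81).
D = 171000 m.
11000^0.5 = 104.9
0.27^-0.2 = 1.299
Denominator = 1.06 × 104.9 × 1.299 = 144.4
D / 144.4 = 171000 / 144.4 = 1184
d = 1184^(1/0.81) = 1184^1.2346 = 6228 m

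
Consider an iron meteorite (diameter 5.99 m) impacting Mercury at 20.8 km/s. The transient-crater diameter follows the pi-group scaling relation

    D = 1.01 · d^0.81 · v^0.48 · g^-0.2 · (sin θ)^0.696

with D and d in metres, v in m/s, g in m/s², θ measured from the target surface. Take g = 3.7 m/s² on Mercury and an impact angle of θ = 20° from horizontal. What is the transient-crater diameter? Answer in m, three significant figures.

D ≈ 186 m

In SI units: v = 20800 m/s.
d^0.81 = 5.99^0.81 = 4.263
v^0.48 = 20800^0.48 = 118.2
g^-0.2 = 3.7^-0.2 = 0.7698
(sin 20°)^0.696 = 0.3420^0.696 = 0.4739
D = 1.01 × 4.263 × 118.2 × 0.7698 × 0.4739 = 185.7 m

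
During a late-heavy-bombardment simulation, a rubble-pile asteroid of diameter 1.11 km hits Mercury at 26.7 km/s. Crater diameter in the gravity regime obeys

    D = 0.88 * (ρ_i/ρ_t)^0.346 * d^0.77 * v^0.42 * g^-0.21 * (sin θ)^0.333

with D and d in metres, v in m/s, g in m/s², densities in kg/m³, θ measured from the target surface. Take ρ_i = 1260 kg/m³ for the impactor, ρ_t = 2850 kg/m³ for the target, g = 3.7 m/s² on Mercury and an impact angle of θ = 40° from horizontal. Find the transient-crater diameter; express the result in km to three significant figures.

D ≈ 6.96 km

In SI units: d = 1110 m, v = 26700 m/s.
(ρ_i/ρ_t)^0.346 = (1260/2850)^0.346 = 0.7540
d^0.77 = 1110^0.77 = 221.3
v^0.42 = 26700^0.42 = 72.30
g^-0.21 = 3.7^-0.21 = 0.7598
(sin 40°)^0.333 = 0.6428^0.333 = 0.8632
D = 0.88 × 0.7540 × 221.3 × 72.30 × 0.7598 × 0.8632 = 6963 m
   = 6.963 km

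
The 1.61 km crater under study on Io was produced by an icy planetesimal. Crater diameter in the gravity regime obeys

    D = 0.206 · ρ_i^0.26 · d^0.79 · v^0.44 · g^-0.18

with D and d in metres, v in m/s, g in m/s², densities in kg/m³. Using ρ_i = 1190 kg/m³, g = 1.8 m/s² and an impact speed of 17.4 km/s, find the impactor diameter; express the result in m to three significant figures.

Rearranging for d: d = [D / (0.206 · 1190^0.26 · 17400^0.44 · 1.8^-0.18)]^(1/0.79).
D = 1610 m.
1190^0.26 = 6.304
17400^0.44 = 73.42
1.8^-0.18 = 0.8996
Denominator = 0.206 × 6.304 × 73.42 × 0.8996 = 85.77
D / 85.77 = 1610 / 85.77 = 18.77
d = 18.77^(1/0.79) = 18.77^1.2658 = 40.92 m

d ≈ 40.9 m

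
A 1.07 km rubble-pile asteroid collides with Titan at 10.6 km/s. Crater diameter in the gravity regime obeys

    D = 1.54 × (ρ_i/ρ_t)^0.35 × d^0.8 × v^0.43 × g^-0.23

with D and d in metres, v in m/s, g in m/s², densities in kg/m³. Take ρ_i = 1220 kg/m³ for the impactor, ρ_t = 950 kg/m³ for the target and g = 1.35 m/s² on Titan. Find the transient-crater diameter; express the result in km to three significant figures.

In SI units: d = 1070 m, v = 10600 m/s.
(ρ_i/ρ_t)^0.35 = (1220/950)^0.35 = 1.091
d^0.8 = 1070^0.8 = 265.2
v^0.43 = 10600^0.43 = 53.81
g^-0.23 = 1.35^-0.23 = 0.9333
D = 1.54 × 1.091 × 265.2 × 53.81 × 0.9333 = 22377 m
   = 22.38 km

D ≈ 22.4 km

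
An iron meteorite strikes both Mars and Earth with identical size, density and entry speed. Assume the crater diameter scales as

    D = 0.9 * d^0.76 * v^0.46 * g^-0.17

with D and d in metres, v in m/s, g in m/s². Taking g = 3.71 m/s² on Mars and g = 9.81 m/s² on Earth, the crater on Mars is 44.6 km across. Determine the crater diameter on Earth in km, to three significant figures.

All impactor-dependent factors cancel in the ratio, leaving D_Earth/D_Mars = (g_Earth/g_Mars)^-0.17.
(9.81/3.71)^-0.17 = 2.644^-0.17 = 0.8476
D_Earth = 0.8476 × 44.6 km = 37.8 km

D ≈ 37.8 km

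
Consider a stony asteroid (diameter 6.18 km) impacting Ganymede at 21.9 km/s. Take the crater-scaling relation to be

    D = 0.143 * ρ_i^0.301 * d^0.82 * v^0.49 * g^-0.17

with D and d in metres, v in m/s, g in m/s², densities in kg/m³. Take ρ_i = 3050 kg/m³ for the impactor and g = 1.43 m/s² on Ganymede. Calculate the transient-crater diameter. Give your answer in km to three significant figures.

In SI units: d = 6180 m, v = 21900 m/s.
ρ_i^0.301 = 3050^0.301 = 11.19
d^0.82 = 6180^0.82 = 1284
v^0.49 = 21900^0.49 = 133.9
g^-0.17 = 1.43^-0.17 = 0.9410
D = 0.143 × 11.19 × 1284 × 133.9 × 0.9410 = 2.589 × 10^5 m
   = 258.9 km

D ≈ 259 km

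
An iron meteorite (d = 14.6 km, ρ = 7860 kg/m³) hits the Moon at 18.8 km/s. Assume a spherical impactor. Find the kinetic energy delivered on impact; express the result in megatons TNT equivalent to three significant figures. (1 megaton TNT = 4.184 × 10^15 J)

E ≈ 5.41 × 10^8 Mt TNT

d = 14600 m; v = 18800 m/s.
Mass m = (π/6) ρ d³ = (π/6) × 7860 × (14600)³ = 1.281 × 10^16 kg
E = ½ m v² = 0.5 × 1.281 × 10^16 × (18800)² = 2.264 × 10^24 J
   = 2.264 × 10^24 / 4.184×10^15 = 5.411 × 10^8 Mt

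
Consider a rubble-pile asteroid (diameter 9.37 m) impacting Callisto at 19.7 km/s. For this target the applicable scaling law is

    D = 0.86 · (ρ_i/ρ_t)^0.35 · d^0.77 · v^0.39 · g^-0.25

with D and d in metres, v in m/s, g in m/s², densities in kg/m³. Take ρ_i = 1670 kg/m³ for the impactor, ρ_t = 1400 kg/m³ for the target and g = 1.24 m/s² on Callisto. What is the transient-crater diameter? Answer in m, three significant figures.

D ≈ 230 m

In SI units: v = 19700 m/s.
(ρ_i/ρ_t)^0.35 = (1670/1400)^0.35 = 1.064
d^0.77 = 9.37^0.77 = 5.601
v^0.39 = 19700^0.39 = 47.30
g^-0.25 = 1.24^-0.25 = 0.9476
D = 0.86 × 1.064 × 5.601 × 47.30 × 0.9476 = 229.7 m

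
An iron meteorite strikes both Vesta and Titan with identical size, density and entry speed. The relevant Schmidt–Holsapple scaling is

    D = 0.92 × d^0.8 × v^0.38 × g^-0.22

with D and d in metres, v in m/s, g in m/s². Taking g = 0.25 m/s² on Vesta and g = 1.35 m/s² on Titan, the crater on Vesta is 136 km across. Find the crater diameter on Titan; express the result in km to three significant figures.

All impactor-dependent factors cancel in the ratio, leaving D_Titan/D_Vesta = (g_Titan/g_Vesta)^-0.22.
(1.35/0.25)^-0.22 = 5.400^-0.22 = 0.6900
D_Titan = 0.6900 × 136 km = 93.8 km

D ≈ 93.8 km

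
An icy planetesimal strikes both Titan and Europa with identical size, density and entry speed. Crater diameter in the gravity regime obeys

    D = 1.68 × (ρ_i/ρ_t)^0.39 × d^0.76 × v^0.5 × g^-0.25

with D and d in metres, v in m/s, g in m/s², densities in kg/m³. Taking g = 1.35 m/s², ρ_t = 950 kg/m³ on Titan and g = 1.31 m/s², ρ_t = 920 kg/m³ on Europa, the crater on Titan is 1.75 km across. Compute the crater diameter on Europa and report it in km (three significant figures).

The impactor-only factors (d, v, ρ_i) cancel in the ratio, leaving D_Europa/D_Titan = (g_Europa/g_Titan)^-0.25 · (ρ_t,Titan/ρ_t,Europa)^0.39.
(1.31/1.35)^-0.25 = 0.9704^-0.25 = 1.008
(950/920)^0.39 = 1.033^0.39 = 1.013
Ratio = 1.008 × 1.013 = 1.021
D_Europa = 1.021 × 1.75 km = 1.79 km

D ≈ 1.79 km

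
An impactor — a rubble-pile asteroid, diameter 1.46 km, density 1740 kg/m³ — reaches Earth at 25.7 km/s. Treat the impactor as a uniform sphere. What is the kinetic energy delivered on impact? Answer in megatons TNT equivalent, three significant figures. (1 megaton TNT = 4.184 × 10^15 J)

E ≈ 2.24 × 10^5 Mt TNT

d = 1460 m; v = 25700 m/s.
Mass m = (π/6) ρ d³ = (π/6) × 1740 × (1460)³ = 2.835 × 10^12 kg
E = ½ m v² = 0.5 × 2.835 × 10^12 × (25700)² = 9.362 × 10^20 J
   = 9.362 × 10^20 / 4.184×10^15 = 2.238 × 10^5 Mt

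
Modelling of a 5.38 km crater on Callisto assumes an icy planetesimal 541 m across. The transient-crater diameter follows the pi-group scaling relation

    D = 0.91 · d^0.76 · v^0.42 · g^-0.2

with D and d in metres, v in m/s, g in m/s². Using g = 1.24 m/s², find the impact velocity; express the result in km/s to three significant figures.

Rearranging for v: v = [D / (0.91 · 541^0.76 · 1.24^-0.2)]^(1/0.42).
D = 5380 m.
541^0.76 = 119.5
1.24^-0.2 = 0.9579
Denominator = 0.91 × 119.5 × 0.9579 = 104.2
D / 104.2 = 5380 / 104.2 = 51.63
v = 51.63^(1/0.42) = 51.63^2.381 = 11979 m/s

v ≈ 12.0 km/s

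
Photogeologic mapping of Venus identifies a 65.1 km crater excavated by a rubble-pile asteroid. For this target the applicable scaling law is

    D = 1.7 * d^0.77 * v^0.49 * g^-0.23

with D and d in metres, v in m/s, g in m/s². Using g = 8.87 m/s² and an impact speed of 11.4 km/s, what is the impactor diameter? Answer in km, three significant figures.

Rearranging for d: d = [D / (1.7 · 11400^0.49 · 8.87^-0.23)]^(1/0.77).
D = 65100 m.
11400^0.49 = 97.25
8.87^-0.23 = 0.6053
Denominator = 1.7 × 97.25 × 0.6053 = 100.1
D / 100.1 = 65100 / 100.1 = 650.3
d = 650.3^(1/0.77) = 650.3^1.2987 = 4502 m

d ≈ 4.50 km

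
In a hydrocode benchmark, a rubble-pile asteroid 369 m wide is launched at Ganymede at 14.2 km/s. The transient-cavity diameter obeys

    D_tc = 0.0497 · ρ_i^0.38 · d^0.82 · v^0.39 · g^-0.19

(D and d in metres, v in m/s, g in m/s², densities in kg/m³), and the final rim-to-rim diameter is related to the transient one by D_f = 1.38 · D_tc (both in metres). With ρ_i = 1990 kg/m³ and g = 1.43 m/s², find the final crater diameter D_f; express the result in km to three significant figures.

v = 14200 m/s.
ρ_i^0.38 = 1990^0.38 = 17.93
d^0.82 = 369^0.82 = 127.3
v^0.39 = 14200^0.39 = 41.63
g^-0.19 = 1.43^-0.19 = 0.9343
D_tc = 0.0497 × 17.93 × 127.3 × 41.63 × 0.9343 = 4412 m
D_f = 1.38 × 4412 = 6089 m
     = 6.089 km

D_f ≈ 6.09 km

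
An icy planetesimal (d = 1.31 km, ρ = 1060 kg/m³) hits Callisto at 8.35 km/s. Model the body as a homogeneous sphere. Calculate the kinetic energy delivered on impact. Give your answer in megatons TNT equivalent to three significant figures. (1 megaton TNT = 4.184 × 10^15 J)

E ≈ 10400 Mt TNT

d = 1310 m; v = 8350 m/s.
Mass m = (π/6) ρ d³ = (π/6) × 1060 × (1310)³ = 1.248 × 10^12 kg
E = ½ m v² = 0.5 × 1.248 × 10^12 × (8350)² = 4.351 × 10^19 J
   = 4.351 × 10^19 / 4.184×10^15 = 10399 Mt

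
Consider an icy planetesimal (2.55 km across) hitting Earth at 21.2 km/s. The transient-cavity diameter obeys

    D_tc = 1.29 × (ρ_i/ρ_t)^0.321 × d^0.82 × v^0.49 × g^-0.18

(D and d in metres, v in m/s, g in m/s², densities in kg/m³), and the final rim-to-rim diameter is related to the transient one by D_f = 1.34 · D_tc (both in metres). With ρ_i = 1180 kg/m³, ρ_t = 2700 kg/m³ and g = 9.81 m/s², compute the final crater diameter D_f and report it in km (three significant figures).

In SI: d = 2550 m, v = 21200 m/s.
(ρ_i/ρ_t)^0.321 = (1180/2700)^0.321 = 0.7667
d^0.82 = 2550^0.82 = 621.4
v^0.49 = 21200^0.49 = 131.8
g^-0.18 = 9.81^-0.18 = 0.6630
D_tc = 1.29 × 0.7667 × 621.4 × 131.8 × 0.6630 = 53710 m
D_f = 1.34 × 53710 = 71971 m
     = 71.97 km

D_f ≈ 72.0 km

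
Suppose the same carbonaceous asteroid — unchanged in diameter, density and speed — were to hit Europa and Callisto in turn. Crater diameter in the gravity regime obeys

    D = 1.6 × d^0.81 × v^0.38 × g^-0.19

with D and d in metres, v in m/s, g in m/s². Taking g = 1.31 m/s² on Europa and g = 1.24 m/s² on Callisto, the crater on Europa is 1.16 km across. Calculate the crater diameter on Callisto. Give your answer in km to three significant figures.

All impactor-dependent factors cancel in the ratio, leaving D_Callisto/D_Europa = (g_Callisto/g_Europa)^-0.19.
(1.24/1.31)^-0.19 = 0.9466^-0.19 = 1.010
D_Callisto = 1.010 × 1.16 km = 1.17 km

D ≈ 1.17 km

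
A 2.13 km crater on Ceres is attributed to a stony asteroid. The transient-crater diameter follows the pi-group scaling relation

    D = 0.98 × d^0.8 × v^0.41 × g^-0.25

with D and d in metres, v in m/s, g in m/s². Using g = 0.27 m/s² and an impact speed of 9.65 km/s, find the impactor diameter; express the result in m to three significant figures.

Rearranging for d: d = [D / (0.98 · 9650^0.41 · 0.27^-0.25)]^(1/0.8).
D = 2130 m.
9650^0.41 = 43.02
0.27^-0.25 = 1.387
Denominator = 0.98 × 43.02 × 1.387 = 58.48
D / 58.48 = 2130 / 58.48 = 36.42
d = 36.42^(1/0.8) = 36.42^1.25 = 89.47 m

d ≈ 89.5 m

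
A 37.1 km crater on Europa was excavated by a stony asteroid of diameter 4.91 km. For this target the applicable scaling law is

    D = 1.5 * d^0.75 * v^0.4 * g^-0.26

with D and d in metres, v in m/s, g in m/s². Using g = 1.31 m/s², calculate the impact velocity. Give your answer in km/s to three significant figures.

v ≈ 13.8 km/s

Rearranging for v: v = [D / (1.5 · 4910^0.75 · 1.31^-0.26)]^(1/0.4).
D = 37100 m.
4910^0.75 = 586.6
1.31^-0.26 = 0.9322
Denominator = 1.5 × 586.6 × 0.9322 = 820.2
D / 820.2 = 37100 / 820.2 = 45.23
v = 45.23^(1/0.4) = 45.23^2.5 = 13758 m/s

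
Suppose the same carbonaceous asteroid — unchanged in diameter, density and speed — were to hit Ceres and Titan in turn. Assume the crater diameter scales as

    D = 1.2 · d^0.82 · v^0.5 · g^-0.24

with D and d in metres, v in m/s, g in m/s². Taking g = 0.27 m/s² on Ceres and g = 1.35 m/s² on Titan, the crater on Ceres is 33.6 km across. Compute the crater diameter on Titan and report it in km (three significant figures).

D ≈ 22.8 km

All impactor-dependent factors cancel in the ratio, leaving D_Titan/D_Ceres = (g_Titan/g_Ceres)^-0.24.
(1.35/0.27)^-0.24 = 5.000^-0.24 = 0.6796
D_Titan = 0.6796 × 33.6 km = 22.8 km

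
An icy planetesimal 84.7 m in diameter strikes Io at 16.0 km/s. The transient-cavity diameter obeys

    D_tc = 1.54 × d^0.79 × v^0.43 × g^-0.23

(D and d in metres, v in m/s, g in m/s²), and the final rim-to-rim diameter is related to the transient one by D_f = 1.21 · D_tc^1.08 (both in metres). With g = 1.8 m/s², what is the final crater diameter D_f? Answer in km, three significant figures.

D_f ≈ 6.59 km

v = 16000 m/s.
d^0.79 = 84.7^0.79 = 33.34
v^0.43 = 16000^0.43 = 64.23
g^-0.23 = 1.8^-0.23 = 0.8735
D_tc = 1.54 × 33.34 × 64.23 × 0.8735 = 2881 m
D_f = 1.21 × (2881)^1.08 = 6593 m
     = 6.593 km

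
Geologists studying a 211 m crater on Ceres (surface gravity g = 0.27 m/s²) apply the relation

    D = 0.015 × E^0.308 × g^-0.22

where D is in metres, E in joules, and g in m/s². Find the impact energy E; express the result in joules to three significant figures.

Rearranging: E = [D / (0.015 · g^-0.22)]^(1/0.308).
g^-0.22 = 0.27^-0.22 = 1.334
D / (0.015 × 1.334) = 211 / (0.02001) = 1.054 × 10^4
E = (1.054 × 10^4)^3.2468 = 1.152 × 10^13 J

E ≈ 1.15 × 10^13 J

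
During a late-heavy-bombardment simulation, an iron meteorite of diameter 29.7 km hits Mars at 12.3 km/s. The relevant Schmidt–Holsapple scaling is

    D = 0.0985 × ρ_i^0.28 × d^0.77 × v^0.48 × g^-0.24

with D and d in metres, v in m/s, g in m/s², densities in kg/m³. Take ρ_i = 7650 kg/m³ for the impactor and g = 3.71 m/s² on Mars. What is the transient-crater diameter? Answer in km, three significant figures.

D ≈ 225 km

In SI units: d = 29700 m, v = 12300 m/s.
ρ_i^0.28 = 7650^0.28 = 12.23
d^0.77 = 29700^0.77 = 2780
v^0.48 = 12300^0.48 = 91.87
g^-0.24 = 3.71^-0.24 = 0.7300
D = 0.0985 × 12.23 × 2780 × 91.87 × 0.7300 = 2.246 × 10^5 m
   = 224.6 km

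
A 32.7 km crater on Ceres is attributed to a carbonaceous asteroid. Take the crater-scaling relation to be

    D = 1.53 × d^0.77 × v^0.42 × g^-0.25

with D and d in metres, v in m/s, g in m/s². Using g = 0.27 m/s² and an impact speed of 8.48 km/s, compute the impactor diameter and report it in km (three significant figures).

Rearranging for d: d = [D / (1.53 · 8480^0.42 · 0.27^-0.25)]^(1/0.77).
D = 32700 m.
8480^0.42 = 44.66
0.27^-0.25 = 1.387
Denominator = 1.53 × 44.66 × 1.387 = 94.77
D / 94.77 = 32700 / 94.77 = 345.0
d = 345.0^(1/0.77) = 345.0^1.2987 = 1976 m

d ≈ 1.98 km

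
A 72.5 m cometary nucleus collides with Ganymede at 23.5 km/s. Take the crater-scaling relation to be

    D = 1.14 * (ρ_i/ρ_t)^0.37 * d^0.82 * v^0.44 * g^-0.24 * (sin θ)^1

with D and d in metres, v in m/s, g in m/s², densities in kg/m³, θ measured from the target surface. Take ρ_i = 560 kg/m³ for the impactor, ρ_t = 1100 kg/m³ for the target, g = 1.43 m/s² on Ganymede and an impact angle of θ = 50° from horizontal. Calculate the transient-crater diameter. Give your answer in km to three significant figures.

In SI units: v = 23500 m/s.
(ρ_i/ρ_t)^0.37 = (560/1100)^0.37 = 0.7790
d^0.82 = 72.5^0.82 = 33.53
v^0.44 = 23500^0.44 = 83.80
g^-0.24 = 1.43^-0.24 = 0.9177
(sin 50°)^1 = 0.7660^1 = 0.7660
D = 1.14 × 0.7790 × 33.53 × 83.80 × 0.9177 × 0.7660 = 1754 m
   = 1.754 km

D ≈ 1.75 km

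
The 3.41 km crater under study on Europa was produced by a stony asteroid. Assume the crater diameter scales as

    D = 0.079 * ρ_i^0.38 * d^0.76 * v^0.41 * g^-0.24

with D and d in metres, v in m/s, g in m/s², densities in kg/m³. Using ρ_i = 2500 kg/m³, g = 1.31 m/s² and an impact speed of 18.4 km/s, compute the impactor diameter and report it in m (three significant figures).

d ≈ 137 m

Rearranging for d: d = [D / (0.079 · 2500^0.38 · 18400^0.41 · 1.31^-0.24)]^(1/0.76).
D = 3410 m.
2500^0.38 = 19.55
18400^0.41 = 56.05
1.31^-0.24 = 0.9372
Denominator = 0.079 × 19.55 × 56.05 × 0.9372 = 81.13
D / 81.13 = 3410 / 81.13 = 42.03
d = 42.03^(1/0.76) = 42.03^1.3158 = 136.9 m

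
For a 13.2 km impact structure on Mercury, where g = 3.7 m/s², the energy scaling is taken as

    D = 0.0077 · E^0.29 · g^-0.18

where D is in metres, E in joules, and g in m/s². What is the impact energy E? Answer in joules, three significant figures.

E ≈ 7.07 × 10^21 J

Rearranging: E = [D / (0.0077 · g^-0.18)]^(1/0.29).
D = 13200 m.
g^-0.18 = 3.7^-0.18 = 0.7902
D / (0.0077 × 0.7902) = 13200 / (6.085 × 10^-3) = 2.169 × 10^6
E = (2.169 × 10^6)^3.4483 = 7.068 × 10^21 J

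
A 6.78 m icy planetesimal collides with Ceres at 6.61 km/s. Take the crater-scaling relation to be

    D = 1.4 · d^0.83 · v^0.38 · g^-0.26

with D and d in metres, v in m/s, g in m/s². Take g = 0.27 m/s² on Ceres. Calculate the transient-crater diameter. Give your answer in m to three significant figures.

D ≈ 273 m

In SI units: v = 6610 m/s.
d^0.83 = 6.78^0.83 = 4.897
v^0.38 = 6610^0.38 = 28.29
g^-0.26 = 0.27^-0.26 = 1.406
D = 1.4 × 4.897 × 28.29 × 1.406 = 272.7 m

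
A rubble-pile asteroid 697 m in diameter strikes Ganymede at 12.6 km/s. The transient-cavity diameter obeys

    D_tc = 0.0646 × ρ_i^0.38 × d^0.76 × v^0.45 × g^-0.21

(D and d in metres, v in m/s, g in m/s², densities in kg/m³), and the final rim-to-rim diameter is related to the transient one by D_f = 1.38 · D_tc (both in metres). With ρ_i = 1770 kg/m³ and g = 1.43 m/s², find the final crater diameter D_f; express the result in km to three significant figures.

v = 12600 m/s.
ρ_i^0.38 = 1770^0.38 = 17.15
d^0.76 = 697^0.76 = 144.8
v^0.45 = 12600^0.45 = 70.01
g^-0.21 = 1.43^-0.21 = 0.9276
D_tc = 0.0646 × 17.15 × 144.8 × 70.01 × 0.9276 = 10420 m
D_f = 1.38 × 10420 = 14380 m
     = 14.38 km

D_f ≈ 14.4 km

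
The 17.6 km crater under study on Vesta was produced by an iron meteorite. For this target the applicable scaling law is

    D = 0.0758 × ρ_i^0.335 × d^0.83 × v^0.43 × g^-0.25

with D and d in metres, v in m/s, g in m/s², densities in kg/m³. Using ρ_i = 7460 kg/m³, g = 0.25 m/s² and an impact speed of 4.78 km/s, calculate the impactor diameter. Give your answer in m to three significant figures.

d ≈ 652 m

Rearranging for d: d = [D / (0.0758 · 7460^0.335 · 4780^0.43 · 0.25^-0.25)]^(1/0.83).
D = 17600 m.
7460^0.335 = 19.83
4780^0.43 = 38.21
0.25^-0.25 = 1.414
Denominator = 0.0758 × 19.83 × 38.21 × 1.414 = 81.21
D / 81.21 = 17600 / 81.21 = 216.7
d = 216.7^(1/0.83) = 216.7^1.2048 = 652.0 m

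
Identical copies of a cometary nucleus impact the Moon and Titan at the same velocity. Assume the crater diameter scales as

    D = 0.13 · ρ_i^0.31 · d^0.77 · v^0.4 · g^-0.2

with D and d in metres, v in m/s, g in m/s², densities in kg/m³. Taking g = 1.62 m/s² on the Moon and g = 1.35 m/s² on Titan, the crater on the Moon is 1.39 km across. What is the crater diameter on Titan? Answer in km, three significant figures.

D ≈ 1.44 km

All impactor-dependent factors cancel in the ratio, leaving D_Titan/D_Moon = (g_Titan/g_Moon)^-0.2.
(1.35/1.62)^-0.2 = 0.8333^-0.2 = 1.037
D_Titan = 1.037 × 1.39 km = 1.44 km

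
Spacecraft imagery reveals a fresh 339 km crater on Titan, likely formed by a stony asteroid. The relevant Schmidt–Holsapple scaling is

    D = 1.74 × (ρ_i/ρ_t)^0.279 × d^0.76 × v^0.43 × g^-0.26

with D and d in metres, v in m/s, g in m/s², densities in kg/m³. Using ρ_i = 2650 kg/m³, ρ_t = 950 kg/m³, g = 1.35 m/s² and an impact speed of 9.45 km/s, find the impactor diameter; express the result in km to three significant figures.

Rearranging for d: d = [D / (1.74 · (2650/950)^0.279 · 9450^0.43 · 1.35^-0.26)]^(1/0.76).
D = 339000 m.
(2650/950)^0.279 = 1.331
9450^0.43 = 51.22
1.35^-0.26 = 0.9249
Denominator = 1.74 × 1.331 × 51.22 × 0.9249 = 109.7
D / 109.7 = 339000 / 109.7 = 3090
d = 3090^(1/0.76) = 3090^1.3158 = 39092 m

d ≈ 39.1 km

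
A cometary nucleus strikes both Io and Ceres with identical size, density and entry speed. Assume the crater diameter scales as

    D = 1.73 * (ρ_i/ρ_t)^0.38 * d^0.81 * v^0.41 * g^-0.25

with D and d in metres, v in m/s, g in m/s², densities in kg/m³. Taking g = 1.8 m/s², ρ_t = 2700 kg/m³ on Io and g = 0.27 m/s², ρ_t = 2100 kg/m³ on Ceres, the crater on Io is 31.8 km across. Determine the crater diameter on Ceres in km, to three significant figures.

D ≈ 56.2 km

The impactor-only factors (d, v, ρ_i) cancel in the ratio, leaving D_Ceres/D_Io = (g_Ceres/g_Io)^-0.25 · (ρ_t,Io/ρ_t,Ceres)^0.38.
(0.27/1.8)^-0.25 = 0.1500^-0.25 = 1.607
(2700/2100)^0.38 = 1.286^0.38 = 1.100
Ratio = 1.607 × 1.100 = 1.768
D_Ceres = 1.768 × 31.8 km = 56.2 km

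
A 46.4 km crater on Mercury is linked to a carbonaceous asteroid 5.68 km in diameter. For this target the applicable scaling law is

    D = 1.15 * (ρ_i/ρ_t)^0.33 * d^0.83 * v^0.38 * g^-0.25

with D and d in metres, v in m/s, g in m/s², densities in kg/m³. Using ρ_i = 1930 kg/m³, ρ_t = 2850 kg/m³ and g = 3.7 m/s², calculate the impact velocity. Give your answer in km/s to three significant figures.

v ≈ 27.6 km/s

Rearranging for v: v = [D / (1.15 · (1930/2850)^0.33 · 5680^0.83 · 3.7^-0.25)]^(1/0.38).
D = 46400 m.
(1930/2850)^0.33 = 0.8793
5680^0.83 = 1306
3.7^-0.25 = 0.7210
Denominator = 1.15 × 0.8793 × 1306 × 0.7210 = 952.2
D / 952.2 = 46400 / 952.2 = 48.73
v = 48.73^(1/0.38) = 48.73^2.6316 = 27644 m/s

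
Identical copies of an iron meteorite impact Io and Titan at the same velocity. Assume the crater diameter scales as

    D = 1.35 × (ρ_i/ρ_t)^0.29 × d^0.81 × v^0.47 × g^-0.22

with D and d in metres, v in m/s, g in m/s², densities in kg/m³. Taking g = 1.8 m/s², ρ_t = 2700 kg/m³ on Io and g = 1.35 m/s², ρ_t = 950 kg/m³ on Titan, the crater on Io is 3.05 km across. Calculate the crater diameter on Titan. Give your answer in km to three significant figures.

The impactor-only factors (d, v, ρ_i) cancel in the ratio, leaving D_Titan/D_Io = (g_Titan/g_Io)^-0.22 · (ρ_t,Io/ρ_t,Titan)^0.29.
(1.35/1.8)^-0.22 = 0.7500^-0.22 = 1.065
(2700/950)^0.29 = 2.842^0.29 = 1.354
Ratio = 1.065 × 1.354 = 1.442
D_Titan = 1.442 × 3.05 km = 4.40 km

D ≈ 4.40 km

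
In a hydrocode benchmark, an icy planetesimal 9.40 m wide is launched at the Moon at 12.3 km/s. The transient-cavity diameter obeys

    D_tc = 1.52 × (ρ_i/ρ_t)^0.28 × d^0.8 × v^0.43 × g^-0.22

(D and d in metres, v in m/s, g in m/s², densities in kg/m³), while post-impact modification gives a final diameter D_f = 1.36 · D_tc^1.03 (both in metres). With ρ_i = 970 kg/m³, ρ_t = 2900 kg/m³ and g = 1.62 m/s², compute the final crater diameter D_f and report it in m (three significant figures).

v = 12300 m/s.
(ρ_i/ρ_t)^0.28 = (970/2900)^0.28 = 0.7359
d^0.8 = 9.4^0.8 = 6.005
v^0.43 = 12300^0.43 = 57.37
g^-0.22 = 1.62^-0.22 = 0.8993
D_tc = 1.52 × 0.7359 × 6.005 × 57.37 × 0.8993 = 346.5 m
D_f = 1.36 × (346.5)^1.03 = 561.6 m

D_f ≈ 562 m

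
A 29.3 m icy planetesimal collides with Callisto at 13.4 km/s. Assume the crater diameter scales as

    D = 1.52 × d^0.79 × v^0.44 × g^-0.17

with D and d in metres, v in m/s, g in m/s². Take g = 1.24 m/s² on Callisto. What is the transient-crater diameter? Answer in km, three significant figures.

In SI units: v = 13400 m/s.
d^0.79 = 29.3^0.79 = 14.42
v^0.44 = 13400^0.44 = 65.45
g^-0.17 = 1.24^-0.17 = 0.9641
D = 1.52 × 14.42 × 65.45 × 0.9641 = 1383 m
   = 1.383 km

D ≈ 1.38 km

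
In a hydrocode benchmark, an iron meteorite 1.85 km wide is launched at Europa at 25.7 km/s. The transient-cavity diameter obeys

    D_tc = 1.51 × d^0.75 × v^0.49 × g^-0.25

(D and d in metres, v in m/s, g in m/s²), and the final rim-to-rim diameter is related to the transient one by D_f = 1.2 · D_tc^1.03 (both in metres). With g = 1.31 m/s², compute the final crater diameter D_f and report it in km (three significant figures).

D_f ≈ 96.1 km

In SI: d = 1850 m, v = 25700 m/s.
d^0.75 = 1850^0.75 = 282.1
v^0.49 = 25700^0.49 = 144.8
g^-0.25 = 1.31^-0.25 = 0.9347
D_tc = 1.51 × 282.1 × 144.8 × 0.9347 = 57650 m
D_f = 1.2 × (57650)^1.03 = 96118 m
     = 96.12 km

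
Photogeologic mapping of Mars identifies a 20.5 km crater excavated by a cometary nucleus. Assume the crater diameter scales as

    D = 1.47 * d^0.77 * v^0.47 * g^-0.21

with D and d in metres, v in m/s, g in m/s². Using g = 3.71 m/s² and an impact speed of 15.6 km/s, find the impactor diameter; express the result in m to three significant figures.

d ≈ 951 m

Rearranging for d: d = [D / (1.47 · 15600^0.47 · 3.71^-0.21)]^(1/0.77).
D = 20500 m.
15600^0.47 = 93.49
3.71^-0.21 = 0.7593
Denominator = 1.47 × 93.49 × 0.7593 = 104.4
D / 104.4 = 20500 / 104.4 = 196.4
d = 196.4^(1/0.77) = 196.4^1.2987 = 950.8 m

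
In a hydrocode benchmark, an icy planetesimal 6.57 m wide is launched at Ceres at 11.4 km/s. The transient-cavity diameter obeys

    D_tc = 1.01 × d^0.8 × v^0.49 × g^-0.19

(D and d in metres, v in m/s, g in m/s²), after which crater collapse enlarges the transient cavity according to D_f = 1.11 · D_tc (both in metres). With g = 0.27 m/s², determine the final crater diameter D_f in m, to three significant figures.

D_f ≈ 630 m

v = 11400 m/s.
d^0.8 = 6.57^0.8 = 4.509
v^0.49 = 11400^0.49 = 97.25
g^-0.19 = 0.27^-0.19 = 1.282
D_tc = 1.01 × 4.509 × 97.25 × 1.282 = 567.8 m
D_f = 1.11 × 567.8 = 630.3 m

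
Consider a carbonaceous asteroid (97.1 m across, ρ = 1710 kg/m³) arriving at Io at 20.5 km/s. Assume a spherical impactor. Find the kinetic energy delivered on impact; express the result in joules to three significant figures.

v = 20500 m/s.
Mass m = (π/6) ρ d³ = (π/6) × 1710 × (97.1)³ = 8.197 × 10^8 kg
E = ½ m v² = 0.5 × 8.197 × 10^8 × (20500)² = 1.722 × 10^17 J

E ≈ 1.72 × 10^17 J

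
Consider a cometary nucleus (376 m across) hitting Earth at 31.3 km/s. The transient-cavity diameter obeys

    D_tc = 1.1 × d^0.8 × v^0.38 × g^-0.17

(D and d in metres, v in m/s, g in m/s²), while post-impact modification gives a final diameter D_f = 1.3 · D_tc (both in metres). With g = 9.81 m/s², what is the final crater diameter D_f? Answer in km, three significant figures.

D_f ≈ 5.69 km

v = 31300 m/s.
d^0.8 = 376^0.8 = 114.9
v^0.38 = 31300^0.38 = 51.09
g^-0.17 = 9.81^-0.17 = 0.6783
D_tc = 1.1 × 114.9 × 51.09 × 0.6783 = 4380 m
D_f = 1.3 × 4380 = 5694 m
     = 5.694 km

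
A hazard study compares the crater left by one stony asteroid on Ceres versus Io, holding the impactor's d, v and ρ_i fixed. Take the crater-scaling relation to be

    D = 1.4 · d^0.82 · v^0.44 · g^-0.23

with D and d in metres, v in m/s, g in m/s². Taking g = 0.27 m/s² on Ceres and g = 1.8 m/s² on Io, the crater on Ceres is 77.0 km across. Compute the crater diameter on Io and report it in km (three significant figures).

D ≈ 49.8 km

All impactor-dependent factors cancel in the ratio, leaving D_Io/D_Ceres = (g_Io/g_Ceres)^-0.23.
(1.8/0.27)^-0.23 = 6.667^-0.23 = 0.6464
D_Io = 0.6464 × 77.0 km = 49.8 km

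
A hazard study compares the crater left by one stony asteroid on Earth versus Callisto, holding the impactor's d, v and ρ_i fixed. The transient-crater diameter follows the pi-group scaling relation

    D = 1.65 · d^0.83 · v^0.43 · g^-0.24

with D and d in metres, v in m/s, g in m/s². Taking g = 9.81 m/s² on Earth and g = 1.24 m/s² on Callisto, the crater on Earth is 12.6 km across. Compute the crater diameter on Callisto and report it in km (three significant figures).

All impactor-dependent factors cancel in the ratio, leaving D_Callisto/D_Earth = (g_Callisto/g_Earth)^-0.24.
(1.24/9.81)^-0.24 = 0.1264^-0.24 = 1.643
D_Callisto = 1.643 × 12.6 km = 20.7 km

D ≈ 20.7 km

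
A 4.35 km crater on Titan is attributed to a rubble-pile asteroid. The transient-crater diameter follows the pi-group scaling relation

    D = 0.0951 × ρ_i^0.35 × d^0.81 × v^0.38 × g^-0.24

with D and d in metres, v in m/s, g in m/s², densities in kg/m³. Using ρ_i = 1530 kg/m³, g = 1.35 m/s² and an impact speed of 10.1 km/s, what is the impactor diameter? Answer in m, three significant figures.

d ≈ 345 m

Rearranging for d: d = [D / (0.0951 · 1530^0.35 · 10100^0.38 · 1.35^-0.24)]^(1/0.81).
D = 4350 m.
1530^0.35 = 13.02
10100^0.38 = 33.24
1.35^-0.24 = 0.9305
Denominator = 0.0951 × 13.02 × 33.24 × 0.9305 = 38.30
D / 38.30 = 4350 / 38.30 = 113.6
d = 113.6^(1/0.81) = 113.6^1.2346 = 344.8 m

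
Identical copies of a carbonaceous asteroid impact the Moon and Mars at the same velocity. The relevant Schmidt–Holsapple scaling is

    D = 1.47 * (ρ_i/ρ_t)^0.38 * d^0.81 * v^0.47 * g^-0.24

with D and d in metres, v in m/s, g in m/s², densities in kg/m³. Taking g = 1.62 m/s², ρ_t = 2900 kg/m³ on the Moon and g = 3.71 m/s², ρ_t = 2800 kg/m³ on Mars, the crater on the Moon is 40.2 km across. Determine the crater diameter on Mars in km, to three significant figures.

D ≈ 33.4 km

The impactor-only factors (d, v, ρ_i) cancel in the ratio, leaving D_Mars/D_Moon = (g_Mars/g_Moon)^-0.24 · (ρ_t,Moon/ρ_t,Mars)^0.38.
(3.71/1.62)^-0.24 = 2.290^-0.24 = 0.8197
(2900/2800)^0.38 = 1.036^0.38 = 1.014
Ratio = 0.8197 × 1.014 = 0.8312
D_Mars = 0.8312 × 40.2 km = 33.4 km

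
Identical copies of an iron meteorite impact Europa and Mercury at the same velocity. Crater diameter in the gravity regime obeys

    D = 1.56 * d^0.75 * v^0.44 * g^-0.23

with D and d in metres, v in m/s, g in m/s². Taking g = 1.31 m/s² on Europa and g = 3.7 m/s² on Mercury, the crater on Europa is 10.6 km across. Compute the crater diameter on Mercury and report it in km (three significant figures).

All impactor-dependent factors cancel in the ratio, leaving D_Mercury/D_Europa = (g_Mercury/g_Europa)^-0.23.
(3.7/1.31)^-0.23 = 2.824^-0.23 = 0.7876
D_Mercury = 0.7876 × 10.6 km = 8.35 km

D ≈ 8.35 km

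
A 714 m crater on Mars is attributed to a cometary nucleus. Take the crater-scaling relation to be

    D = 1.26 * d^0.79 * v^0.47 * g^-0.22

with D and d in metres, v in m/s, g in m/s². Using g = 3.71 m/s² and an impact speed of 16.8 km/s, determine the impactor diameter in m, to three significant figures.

Rearranging for d: d = [D / (1.26 · 16800^0.47 · 3.71^-0.22)]^(1/0.79).
16800^0.47 = 96.80
3.71^-0.22 = 0.7494
Denominator = 1.26 × 96.80 × 0.7494 = 91.40
D / 91.40 = 714 / 91.40 = 7.812
d = 7.812^(1/0.79) = 7.812^1.2658 = 13.49 m

d ≈ 13.5 m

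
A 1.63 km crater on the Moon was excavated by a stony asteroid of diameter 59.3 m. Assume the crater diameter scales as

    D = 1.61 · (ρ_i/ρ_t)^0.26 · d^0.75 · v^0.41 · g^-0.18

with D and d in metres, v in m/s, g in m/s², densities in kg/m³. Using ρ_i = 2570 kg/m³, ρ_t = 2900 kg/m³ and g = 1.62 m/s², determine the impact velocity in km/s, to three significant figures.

v ≈ 16.3 km/s

Rearranging for v: v = [D / (1.61 · (2570/2900)^0.26 · 59.3^0.75 · 1.62^-0.18)]^(1/0.41).
D = 1630 m.
(2570/2900)^0.26 = 0.9691
59.3^0.75 = 21.37
1.62^-0.18 = 0.9168
Denominator = 1.61 × 0.9691 × 21.37 × 0.9168 = 30.57
D / 30.57 = 1630 / 30.57 = 53.32
v = 53.32^(1/0.41) = 53.32^2.439 = 16289 m/s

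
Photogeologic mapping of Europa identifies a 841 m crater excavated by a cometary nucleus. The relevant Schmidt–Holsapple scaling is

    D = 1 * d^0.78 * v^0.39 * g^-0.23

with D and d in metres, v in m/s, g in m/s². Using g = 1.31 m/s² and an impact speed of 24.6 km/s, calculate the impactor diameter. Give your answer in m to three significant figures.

Rearranging for d: d = [D / (1 · 24600^0.39 · 1.31^-0.23)]^(1/0.78).
24600^0.39 = 51.58
1.31^-0.23 = 0.9398
Denominator = 1 × 51.58 × 0.9398 = 48.47
D / 48.47 = 841 / 48.47 = 17.35
d = 17.35^(1/0.78) = 17.35^1.2821 = 38.81 m

d ≈ 38.8 m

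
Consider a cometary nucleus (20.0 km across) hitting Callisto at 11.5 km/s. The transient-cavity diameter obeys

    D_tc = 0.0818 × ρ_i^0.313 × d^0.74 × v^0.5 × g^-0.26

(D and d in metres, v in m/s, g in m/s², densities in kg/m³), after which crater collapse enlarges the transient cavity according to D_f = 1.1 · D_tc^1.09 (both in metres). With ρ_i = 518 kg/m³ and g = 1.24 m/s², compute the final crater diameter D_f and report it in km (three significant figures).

In SI: d = 20000 m, v = 11500 m/s.
ρ_i^0.313 = 518^0.313 = 7.073
d^0.74 = 20000^0.74 = 1523
v^0.5 = 11500^0.5 = 107.2
g^-0.26 = 1.24^-0.26 = 0.9456
D_tc = 0.0818 × 7.073 × 1523 × 107.2 × 0.9456 = 89320 m
D_f = 1.1 × (89320)^1.09 = 2.741 × 10^5 m
     = 274.1 km

D_f ≈ 274 km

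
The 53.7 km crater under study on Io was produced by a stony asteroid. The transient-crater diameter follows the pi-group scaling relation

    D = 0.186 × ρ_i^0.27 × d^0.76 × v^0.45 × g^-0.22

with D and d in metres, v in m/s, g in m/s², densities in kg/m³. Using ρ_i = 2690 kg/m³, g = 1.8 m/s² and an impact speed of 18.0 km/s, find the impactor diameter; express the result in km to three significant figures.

Rearranging for d: d = [D / (0.186 · 2690^0.27 · 18000^0.45 · 1.8^-0.22)]^(1/0.76).
D = 53700 m.
2690^0.27 = 8.434
18000^0.45 = 82.20
1.8^-0.22 = 0.8787
Denominator = 0.186 × 8.434 × 82.20 × 0.8787 = 113.3
D / 113.3 = 53700 / 113.3 = 474.0
d = 474.0^(1/0.76) = 474.0^1.3158 = 3317 m

d ≈ 3.32 km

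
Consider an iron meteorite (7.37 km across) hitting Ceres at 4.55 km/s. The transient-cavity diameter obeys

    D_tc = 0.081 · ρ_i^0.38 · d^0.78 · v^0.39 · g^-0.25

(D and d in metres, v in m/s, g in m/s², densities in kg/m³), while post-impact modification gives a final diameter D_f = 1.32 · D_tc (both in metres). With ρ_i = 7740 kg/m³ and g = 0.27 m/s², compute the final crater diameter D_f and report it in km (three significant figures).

In SI: d = 7370 m, v = 4550 m/s.
ρ_i^0.38 = 7740^0.38 = 30.04
d^0.78 = 7370^0.78 = 1039
v^0.39 = 4550^0.39 = 26.71
g^-0.25 = 0.27^-0.25 = 1.387
D_tc = 0.081 × 30.04 × 1039 × 26.71 × 1.387 = 93660 m
D_f = 1.32 × 93660 = 1.236 × 10^5 m
     = 123.6 km

D_f ≈ 124 km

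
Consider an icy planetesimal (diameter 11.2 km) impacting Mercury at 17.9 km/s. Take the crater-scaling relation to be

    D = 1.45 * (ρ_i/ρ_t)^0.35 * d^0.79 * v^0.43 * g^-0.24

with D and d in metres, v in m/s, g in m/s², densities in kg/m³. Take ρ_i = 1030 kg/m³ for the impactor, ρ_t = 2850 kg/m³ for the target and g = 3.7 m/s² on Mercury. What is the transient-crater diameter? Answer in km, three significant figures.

In SI units: d = 11200 m, v = 17900 m/s.
(ρ_i/ρ_t)^0.35 = (1030/2850)^0.35 = 0.7003
d^0.79 = 11200^0.79 = 1581
v^0.43 = 17900^0.43 = 67.41
g^-0.24 = 3.7^-0.24 = 0.7305
D = 1.45 × 0.7003 × 1581 × 67.41 × 0.7305 = 79055 m
   = 79.05 km

D ≈ 79.1 km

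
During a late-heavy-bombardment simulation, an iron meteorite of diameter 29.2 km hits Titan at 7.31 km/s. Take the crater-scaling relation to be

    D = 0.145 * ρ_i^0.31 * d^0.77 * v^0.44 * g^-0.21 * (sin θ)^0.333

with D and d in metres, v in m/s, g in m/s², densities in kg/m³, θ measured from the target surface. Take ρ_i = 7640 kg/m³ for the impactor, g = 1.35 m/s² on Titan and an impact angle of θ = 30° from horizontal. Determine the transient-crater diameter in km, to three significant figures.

D ≈ 238 km

In SI units: d = 29200 m, v = 7310 m/s.
ρ_i^0.31 = 7640^0.31 = 15.99
d^0.77 = 29200^0.77 = 2744
v^0.44 = 7310^0.44 = 50.13
g^-0.21 = 1.35^-0.21 = 0.9389
(sin 30°)^0.333 = 0.5000^0.333 = 0.7939
D = 0.145 × 15.99 × 2744 × 50.13 × 0.9389 × 0.7939 = 2.377 × 10^5 m
   = 237.7 km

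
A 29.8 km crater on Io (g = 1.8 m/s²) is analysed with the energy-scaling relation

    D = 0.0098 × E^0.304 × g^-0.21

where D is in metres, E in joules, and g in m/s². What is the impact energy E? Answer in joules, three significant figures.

E ≈ 3.18 × 10^21 J

Rearranging: E = [D / (0.0098 · g^-0.21)]^(1/0.304).
D = 29800 m.
g^-0.21 = 1.8^-0.21 = 0.8839
D / (0.0098 × 0.8839) = 29800 / (8.662 × 10^-3) = 3.440 × 10^6
E = (3.440 × 10^6)^3.2895 = 3.177 × 10^21 J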